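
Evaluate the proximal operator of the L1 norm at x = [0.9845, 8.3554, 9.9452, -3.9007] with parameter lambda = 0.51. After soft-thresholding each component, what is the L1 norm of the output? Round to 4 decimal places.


Soft-thresholding with lambda = 0.51:
prox(0.9845) = sign(0.9845)*max(|0.9845| - 0.51, 0) = 0.4745
prox(8.3554) = sign(8.3554)*max(|8.3554| - 0.51, 0) = 7.8454
prox(9.9452) = sign(9.9452)*max(|9.9452| - 0.51, 0) = 9.4352
prox(-3.9007) = sign(-3.9007)*max(|-3.9007| - 0.51, 0) = -3.3907
prox(x) = [0.4745, 7.8454, 9.4352, -3.3907]
||prox(x)||_1 = 0.4745 + 7.8454 + 9.4352 + 3.3907 = 21.1458


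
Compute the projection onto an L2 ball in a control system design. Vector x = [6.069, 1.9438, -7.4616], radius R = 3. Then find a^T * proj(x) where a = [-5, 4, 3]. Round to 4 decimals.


Step 1: Compute ||x|| (intermediates to 6 decimals).
||x|| = sqrt(6.069^2 + 1.9438^2 + (-7.4616)^2) = 9.812573
Step 2: Project.
Since ||x|| > R, scale = R/||x|| = 3/9.812573 = 0.30573, proj(x) = scale * x
proj(x) = [1.855475, 0.594278, -2.281235]
Step 3: Dot product.
a^T * proj(x) = -5*1.855475 + 4*0.594278 + 3*(-2.281235) = -13.744


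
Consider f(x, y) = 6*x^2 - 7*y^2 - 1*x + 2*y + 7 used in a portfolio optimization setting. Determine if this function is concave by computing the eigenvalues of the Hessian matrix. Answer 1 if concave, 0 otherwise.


The Hessian of f(x,y) = 6*x^2 - 7*y^2 - 1*x + 2*y + 7 is:
H = [[12, 0], [0, -14]]
Trace = 12 - 14 = -2
Determinant = 12*-14 - (0)^2 = -168
Discriminant = (-2)^2 - 4*-168 = 676.0
Eigenvalues: lambda_1 = -14.0, lambda_2 = 12.0
The function is not concave.

0


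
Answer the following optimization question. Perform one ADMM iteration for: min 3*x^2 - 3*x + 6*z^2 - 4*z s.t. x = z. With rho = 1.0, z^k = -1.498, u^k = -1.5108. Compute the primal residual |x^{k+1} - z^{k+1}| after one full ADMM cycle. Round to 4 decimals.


ADMM iteration with rho = 1.0, z^k = -1.498, u^k = -1.5108
Step 1: x-update.
Minimize 3*x^2 - 3*x + (1.0/2)*(x + 1.498 - 1.5108)^2
FOC: (2*3 + 1.0)*x = 3 + 1.0*(-1.498 + 1.5108)
x^{k+1} = 0.4304
Step 2: z-update.
Minimize 6*z^2 - 4*z + (1.0/2)*(0.4304 - z - 1.5108)^2
FOC: (2*6 + 1.0)*z = 4 + 1.0*(0.4304 - 1.5108)
z^{k+1} = 0.2246
Step 3: u-update.
u^{k+1} = -1.5108 + 0.4304 - 0.2246 = -1.305
Step 4: Primal residual = |0.4304 - 0.2246| = 0.2058


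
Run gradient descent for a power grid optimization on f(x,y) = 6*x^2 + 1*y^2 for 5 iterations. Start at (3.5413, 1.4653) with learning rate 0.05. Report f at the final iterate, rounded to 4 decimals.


Gradient descent on f(x,y) = 6*x^2 + 1*y^2.
Starting point: (3.5413, 1.4653), alpha = 0.05
Step 1: grad_x = 2*6*3.5413 = 42.4956, grad_y = 2*1*1.4653 = 2.9306
  x_1 = 3.5413 - 0.05*42.4956 = 1.4165
  y_1 = 1.4653 - 0.05*2.9306 = 1.3188
Step 2: grad_x = 2*6*1.4165 = 16.9982, grad_y = 2*1*1.3188 = 2.6375
  x_2 = 1.4165 - 0.05*16.9982 = 0.5666
  y_2 = 1.3188 - 0.05*2.6375 = 1.1869
Step 3: grad_x = 2*6*0.5666 = 6.7993, grad_y = 2*1*1.1869 = 2.3738
  x_3 = 0.5666 - 0.05*6.7993 = 0.2266
  y_3 = 1.1869 - 0.05*2.3738 = 1.0682
Step 4: grad_x = 2*6*0.2266 = 2.7197, grad_y = 2*1*1.0682 = 2.1364
  x_4 = 0.2266 - 0.05*2.7197 = 0.0907
  y_4 = 1.0682 - 0.05*2.1364 = 0.9614
Step 5: grad_x = 2*6*0.0907 = 1.0879, grad_y = 2*1*0.9614 = 1.9228
  x_5 = 0.0907 - 0.05*1.0879 = 0.0363
  y_5 = 0.9614 - 0.05*1.9228 = 0.8652
f(0.0363, 0.8652) = 6*0.0363^2 + 1*0.8652^2 = 0.7565


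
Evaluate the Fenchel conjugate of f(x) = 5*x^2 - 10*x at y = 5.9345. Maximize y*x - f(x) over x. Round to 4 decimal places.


f*(y) = sup_x {y*x - a*x^2 - b*x} = sup_x {(y-b)*x - a*x^2}
FOC: (y - b) - 2a*x = 0 => x* = (y - b)/(2a)
x* = (5.9345 + 10)/(2*5) = 1.5935
f*(5.9345) = (y-b)^2/(4a) = (5.9345 + 10)^2/(4*5)
= 253.9083/20 = 12.6954


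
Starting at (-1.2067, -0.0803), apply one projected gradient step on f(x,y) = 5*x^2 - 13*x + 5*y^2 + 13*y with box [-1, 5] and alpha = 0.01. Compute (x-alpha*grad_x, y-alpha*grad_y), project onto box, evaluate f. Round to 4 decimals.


Step 1: Compute gradient at (-1.2067, -0.0803).
grad_x = 2*5*-1.2067 - 13 = -25.067
grad_y = 2*5*-0.0803 + 13 = 12.197
Step 2: Gradient step.
x_raw = -1.2067 - 0.01*-25.067 = -0.956
y_raw = -0.0803 - 0.01*12.197 = -0.2023
Step 3: Project onto [-1, 5].
x_proj = clip(-0.956) = -0.956
y_proj = clip(-0.2023) = -0.2023
Step 4: Evaluate f.
f(-0.956, -0.2023) = 14.5734


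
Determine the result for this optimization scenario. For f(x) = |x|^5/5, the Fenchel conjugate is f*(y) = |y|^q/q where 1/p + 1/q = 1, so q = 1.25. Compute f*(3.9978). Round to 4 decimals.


The conjugate exponent q satisfies 1/p + 1/q = 1.
p = 5, so q = 5/(5 - 1) = 1.25
|y|^q = 3.9978^1.25 = 5.653
f*(3.9978) = 5.653 / 1.25 = 4.5224


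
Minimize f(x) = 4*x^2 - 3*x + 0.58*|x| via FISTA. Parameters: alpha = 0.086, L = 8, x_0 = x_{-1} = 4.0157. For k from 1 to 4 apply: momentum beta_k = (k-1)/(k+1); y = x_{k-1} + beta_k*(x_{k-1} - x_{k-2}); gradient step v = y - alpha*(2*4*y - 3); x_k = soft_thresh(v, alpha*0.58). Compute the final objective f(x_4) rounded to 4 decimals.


FISTA on f(x) = 4*x^2 - 3*x + 0.58*|x|
L = 8, alpha = 0.086
Iteration 1: beta = 0.0, y = 4.0157 + 0.0*(4.0157 - 4.0157) = 4.0157
  grad(y) = 29.1256, v = y - alpha*grad = 1.5109
  prox(v) = soft_thresh(1.5109, 0.0499) = 1.461
Iteration 2: beta = 0.3333, y = 1.461 + 0.3333*(1.461 - 4.0157) = 0.6095
  grad(y) = 1.8757, v = y - alpha*grad = 0.4482
  prox(v) = soft_thresh(0.4482, 0.0499) = 0.3983
Iteration 3: beta = 0.5, y = 0.3983 + 0.5*(0.3983 - 1.461) = -0.1331
  grad(y) = -4.0648, v = y - alpha*grad = 0.2165
  prox(v) = soft_thresh(0.2165, 0.0499) = 0.1666
Iteration 4: beta = 0.6, y = 0.1666 + 0.6*(0.1666 - 0.3983) = 0.0276
  grad(y) = -2.7793, v = y - alpha*grad = 0.2666
  prox(v) = soft_thresh(0.2666, 0.0499) = 0.2167
f(x_4) = 4*0.2167^2 - 3*0.2167 + 0.58*|0.2167| = -0.3366


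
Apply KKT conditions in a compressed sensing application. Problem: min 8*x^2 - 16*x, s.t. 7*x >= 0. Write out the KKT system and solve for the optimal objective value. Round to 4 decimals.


Step 1: Try lambda = 0 (constraint inactive).
Stationarity: 2*8*x - 16 = 0
x* = 16/(2*8) = 1.0
Check constraint: 7*1.0 = 7.0 >= 0 -- satisfied.
Step 2: Compute optimal value.
f(x*) = 8*1.0^2 - 16*1.0 = -8.0


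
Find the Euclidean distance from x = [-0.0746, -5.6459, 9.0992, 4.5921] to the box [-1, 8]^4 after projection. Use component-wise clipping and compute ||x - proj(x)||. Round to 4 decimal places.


Project each component onto [-1, 8].
clip(-0.0746) = -0.0746, clip(-5.6459) = -1.0, clip(9.0992) = 8.0, clip(4.5921) = 4.5921
Projection = [-0.0746, -1.0, 8.0, 4.5921]
Squared diffs: [0.0, 21.5844, 1.2082, 0.0]
Distance = sqrt(22.7926) = 4.7742


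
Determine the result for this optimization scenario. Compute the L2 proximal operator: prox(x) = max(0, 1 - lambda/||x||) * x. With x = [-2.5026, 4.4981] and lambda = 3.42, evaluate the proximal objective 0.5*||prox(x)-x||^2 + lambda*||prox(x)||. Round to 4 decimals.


Step 1: Compute ||x||.
||x|| = 5.1474
Step 2: Compute scaling factor.
scale = max(0, 1 - 3.42/5.1474) = 0.3356
Step 3: prox(x) = [-0.8398, 1.5095]
||prox(x)|| = 1.7274
Step 4: Proximal objective.
0.5*||prox-x||^2 = 5.8482
lambda*||prox|| = 5.9077
Total = 11.756


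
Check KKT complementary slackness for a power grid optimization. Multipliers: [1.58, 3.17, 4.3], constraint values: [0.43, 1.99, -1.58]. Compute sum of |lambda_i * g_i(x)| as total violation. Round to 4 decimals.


KKT complementary slackness check:
lambda_1 * g_1 = 1.58 * 0.43 = 0.6794
lambda_2 * g_2 = 3.17 * 1.99 = 6.3083
lambda_3 * g_3 = 4.3 * -1.58 = -6.794
Total violation = 0.6794 + 6.3083 + 6.794 = 13.7817


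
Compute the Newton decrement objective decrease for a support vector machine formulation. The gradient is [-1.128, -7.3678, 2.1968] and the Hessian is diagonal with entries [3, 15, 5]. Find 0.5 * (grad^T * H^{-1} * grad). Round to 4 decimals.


Step 1: H is diagonal, so H^(-1) * g = [-0.376, -0.4912, 0.4394].
Step 2: g^T H^(-1) g = sum_i g_i^2 / H_ii
  = (-1.128)^2/3 + (-7.3678)^2/15 + (2.1968)^2/5
  = 0.4241 + 3.619 + 0.9652 = 5.0083
Step 3: Objective decrease = 0.5 * g^T H^(-1) g = 2.5041


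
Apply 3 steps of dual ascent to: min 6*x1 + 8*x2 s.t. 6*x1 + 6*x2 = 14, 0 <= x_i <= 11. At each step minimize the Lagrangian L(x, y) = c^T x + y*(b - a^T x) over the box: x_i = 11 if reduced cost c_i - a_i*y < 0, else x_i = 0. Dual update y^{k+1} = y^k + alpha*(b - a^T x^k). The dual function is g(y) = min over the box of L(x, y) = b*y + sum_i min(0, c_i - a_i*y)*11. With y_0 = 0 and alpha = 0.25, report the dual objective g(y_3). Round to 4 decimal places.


Dual ascent for LP: min 6*x1 + 8*x2, 6*x1 + 6*x2 = 14, 0 <= x_i <= 11
Step 1: y^k = 0.0, reduced costs: (6.0, 8.0)
  x^k = (0.0, 0.0), subgradient = b - a^T x = 14.0
  y^{k+1} = 0.0 + 0.25*14.0 = 3.5
Step 2: y^k = 3.5, reduced costs: (-15.0, -13.0)
  x^k = (11.0, 11.0), subgradient = b - a^T x = -118.0
  y^{k+1} = 3.5 + 0.25*-118.0 = -26.0
Step 3: y^k = -26.0, reduced costs: (162.0, 164.0)
  x^k = (0.0, 0.0), subgradient = b - a^T x = 14.0
  y^{k+1} = -26.0 + 0.25*14.0 = -22.5
Dual objective at y_3 = -22.5: reduced costs (141.0, 143.0), box minimizer x = (0.0, 0.0)
g(y_3) = b*y + (c1 - a1*y)*x1 + (c2 - a2*y)*x2 = 14*(-22.5) + 141.0*0.0 + 143.0*0.0 = -315.0 + 0.0 + 0.0 = -315.0


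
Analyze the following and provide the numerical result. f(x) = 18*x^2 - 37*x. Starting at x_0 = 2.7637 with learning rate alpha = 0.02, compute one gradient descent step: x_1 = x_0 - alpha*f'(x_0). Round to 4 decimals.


We compute the gradient at x_0 and apply the update.
f'(x) = 36*x - 37
f'(2.7637) = 36*2.7637 - 37 = 62.4932
x_1 = 2.7637 - 0.02*62.4932 = 1.5138


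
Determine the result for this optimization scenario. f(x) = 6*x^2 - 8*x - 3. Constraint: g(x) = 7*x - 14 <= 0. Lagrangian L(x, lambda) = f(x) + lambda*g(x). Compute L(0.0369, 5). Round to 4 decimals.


Step 1: Evaluate f(x).
f(0.0369) = 6*0.0369^2 - 8*0.0369 - 3 = -3.287
Step 2: Evaluate g(x).
g(0.0369) = 7*0.0369 - 14 = -13.7417
Step 3: Compute Lagrangian.
L = -3.287 + 5*-13.7417 = -71.9955


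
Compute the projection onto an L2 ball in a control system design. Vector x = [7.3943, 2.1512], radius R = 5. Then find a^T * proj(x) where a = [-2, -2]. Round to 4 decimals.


Step 1: Compute ||x|| (intermediates to 6 decimals).
||x|| = sqrt(7.3943^2 + 2.1512^2) = 7.700866
Step 2: Project.
Since ||x|| > R, scale = R/||x|| = 5/7.700866 = 0.649278, proj(x) = scale * x
proj(x) = [4.800956, 1.396727]
Step 3: Dot product.
a^T * proj(x) = -2*4.800956 - 2*1.396727 = -12.3954


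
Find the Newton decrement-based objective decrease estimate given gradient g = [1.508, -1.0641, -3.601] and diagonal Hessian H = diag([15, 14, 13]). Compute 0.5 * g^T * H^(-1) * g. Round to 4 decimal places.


Step 1: H is diagonal, so H^(-1) * g = [0.1005, -0.076, -0.277].
Step 2: g^T H^(-1) g = sum_i g_i^2 / H_ii
  = (1.508)^2/15 + (-1.0641)^2/14 + (-3.601)^2/13
  = 0.1516 + 0.0809 + 0.9975 = 1.23
Step 3: Objective decrease = 0.5 * g^T H^(-1) g = 0.615


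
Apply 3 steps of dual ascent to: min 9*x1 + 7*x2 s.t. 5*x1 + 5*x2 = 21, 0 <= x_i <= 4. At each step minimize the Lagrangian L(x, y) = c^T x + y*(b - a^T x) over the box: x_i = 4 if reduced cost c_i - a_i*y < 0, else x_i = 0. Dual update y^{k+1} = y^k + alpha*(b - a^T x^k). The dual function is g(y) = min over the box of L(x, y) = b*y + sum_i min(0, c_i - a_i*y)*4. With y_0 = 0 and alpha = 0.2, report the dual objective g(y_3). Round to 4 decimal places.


Dual ascent for LP: min 9*x1 + 7*x2, 5*x1 + 5*x2 = 21, 0 <= x_i <= 4
Step 1: y^k = 0.0, reduced costs: (9.0, 7.0)
  x^k = (0.0, 0.0), subgradient = b - a^T x = 21.0
  y^{k+1} = 0.0 + 0.2*21.0 = 4.2
Step 2: y^k = 4.2, reduced costs: (-12.0, -14.0)
  x^k = (4.0, 4.0), subgradient = b - a^T x = -19.0
  y^{k+1} = 4.2 + 0.2*-19.0 = 0.4
Step 3: y^k = 0.4, reduced costs: (7.0, 5.0)
  x^k = (0.0, 0.0), subgradient = b - a^T x = 21.0
  y^{k+1} = 0.4 + 0.2*21.0 = 4.6
Dual objective at y_3 = 4.6: reduced costs (-14.0, -16.0), box minimizer x = (4.0, 4.0)
g(y_3) = b*y + (c1 - a1*y)*x1 + (c2 - a2*y)*x2 = 21*4.6 + (-14.0)*4.0 + (-16.0)*4.0 = 96.6 - 56.0 - 64.0 = -23.4


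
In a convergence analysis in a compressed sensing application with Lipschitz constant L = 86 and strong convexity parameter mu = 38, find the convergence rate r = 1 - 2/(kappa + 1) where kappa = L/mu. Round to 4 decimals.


Step 1: Compute the condition number.
kappa = L/mu = 86/38 = 2.2632
Step 2: Compute the convergence rate.
r = 1 - 2/(kappa + 1) = 1 - 2*mu/(L + mu) = (L - mu)/(L + mu) = 48/124 = 0.3871


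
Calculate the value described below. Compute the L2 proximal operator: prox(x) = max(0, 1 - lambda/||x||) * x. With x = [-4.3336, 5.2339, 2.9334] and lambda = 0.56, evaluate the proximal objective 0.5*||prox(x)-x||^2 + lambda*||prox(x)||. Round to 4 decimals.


Step 1: Compute ||x||.
||x|| = 7.4013
Step 2: Compute scaling factor.
scale = max(0, 1 - 0.56/7.4013) = 0.9243
Step 3: prox(x) = [-4.0057, 4.8379, 2.7115]
||prox(x)|| = 6.8413
Step 4: Proximal objective.
0.5*||prox-x||^2 = 0.1568
lambda*||prox|| = 3.8311
Total = 3.9879


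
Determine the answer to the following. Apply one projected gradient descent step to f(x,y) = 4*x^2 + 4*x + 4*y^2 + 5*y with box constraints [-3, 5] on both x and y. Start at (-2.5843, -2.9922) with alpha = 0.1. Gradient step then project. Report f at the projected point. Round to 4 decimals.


Step 1: Compute gradient at (-2.5843, -2.9922).
grad_x = 2*4*-2.5843 + 4 = -16.6744
grad_y = 2*4*-2.9922 + 5 = -18.9376
Step 2: Gradient step.
x_raw = -2.5843 - 0.1*-16.6744 = -0.9169
y_raw = -2.9922 - 0.1*-18.9376 = -1.0984
Step 3: Project onto [-3, 5].
x_proj = clip(-0.9169) = -0.9169
y_proj = clip(-1.0984) = -1.0984
Step 4: Evaluate f.
f(-0.9169, -1.0984) = -0.9708


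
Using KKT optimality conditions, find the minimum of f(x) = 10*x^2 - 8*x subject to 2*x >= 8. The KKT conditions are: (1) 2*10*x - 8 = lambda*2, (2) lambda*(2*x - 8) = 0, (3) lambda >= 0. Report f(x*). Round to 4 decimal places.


Step 1: Try lambda = 0 (constraint inactive).
x_unc = 8/(2*10) = 0.4
Check: 2*0.4 = 0.8 < 8 -- violated!
Step 2: Constraint must be active: 2*x = 8
x* = 8/2 = 4.0
lambda = (2*10*4.0 - 8)/2 = 36.0
Step 3: Compute optimal value.
f(x*) = 10*4.0^2 - 8*4.0 = 128.0


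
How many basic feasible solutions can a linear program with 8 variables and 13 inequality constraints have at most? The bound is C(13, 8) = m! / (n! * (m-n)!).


Each vertex corresponds to some choice of n active constraints out of m, so the number of vertices is at most C(m, n) = m! / (n!(m-n)!).
m = 13, n = 8
Numerator: 13 * 12 * 11 * 10 * 9 * 8 * 7 * 6
Denominator: 8! = 40320
C(13, 8) = 1287


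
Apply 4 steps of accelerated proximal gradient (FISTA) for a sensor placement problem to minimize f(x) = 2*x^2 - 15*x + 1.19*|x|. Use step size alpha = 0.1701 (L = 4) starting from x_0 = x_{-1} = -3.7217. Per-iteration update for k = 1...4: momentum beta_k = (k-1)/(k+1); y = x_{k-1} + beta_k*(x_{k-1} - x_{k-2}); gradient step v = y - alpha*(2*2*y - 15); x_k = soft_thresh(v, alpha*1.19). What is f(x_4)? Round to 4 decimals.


FISTA on f(x) = 2*x^2 - 15*x + 1.19*|x|
L = 4, alpha = 0.1701
Iteration 1: beta = 0.0, y = -3.7217 + 0.0*(-3.7217 + 3.7217) = -3.7217
  grad(y) = -29.8868, v = y - alpha*grad = 1.362
  prox(v) = soft_thresh(1.362, 0.2024) = 1.1596
Iteration 2: beta = 0.3333, y = 1.1596 + 0.3333*(1.1596 + 3.7217) = 2.7867
  grad(y) = -3.8531, v = y - alpha*grad = 3.4421
  prox(v) = soft_thresh(3.4421, 0.2024) = 3.2397
Iteration 3: beta = 0.5, y = 3.2397 + 0.5*(3.2397 - 1.1596) = 4.2798
  grad(y) = 2.1191, v = y - alpha*grad = 3.9193
  prox(v) = soft_thresh(3.9193, 0.2024) = 3.7169
Iteration 4: beta = 0.6, y = 3.7169 + 0.6*(3.7169 - 3.2397) = 4.0032
  grad(y) = 1.0128, v = y - alpha*grad = 3.8309
  prox(v) = soft_thresh(3.8309, 0.2024) = 3.6285
f(x_4) = 2*3.6285^2 - 15*3.6285 + 1.19*|3.6285| = -23.7776


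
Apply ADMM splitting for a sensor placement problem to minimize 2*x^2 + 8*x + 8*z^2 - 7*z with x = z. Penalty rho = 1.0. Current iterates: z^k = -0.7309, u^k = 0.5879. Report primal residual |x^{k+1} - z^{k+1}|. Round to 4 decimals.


ADMM iteration with rho = 1.0, z^k = -0.7309, u^k = 0.5879
Step 1: x-update.
Minimize 2*x^2 + 8*x + (1.0/2)*(x + 0.7309 + 0.5879)^2
FOC: (2*2 + 1.0)*x = -8 + 1.0*(-0.7309 - 0.5879)
x^{k+1} = -1.8638
Step 2: z-update.
Minimize 8*z^2 - 7*z + (1.0/2)*(-1.8638 - z + 0.5879)^2
FOC: (2*8 + 1.0)*z = 7 + 1.0*(-1.8638 + 0.5879)
z^{k+1} = 0.3367
Step 3: u-update.
u^{k+1} = 0.5879 - 1.8638 - 0.3367 = -1.6126
Step 4: Primal residual = |-1.8638 - 0.3367| = 2.2005


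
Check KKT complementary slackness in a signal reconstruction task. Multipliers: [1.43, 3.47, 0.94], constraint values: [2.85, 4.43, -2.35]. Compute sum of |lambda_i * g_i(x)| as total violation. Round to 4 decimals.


KKT complementary slackness check:
lambda_1 * g_1 = 1.43 * 2.85 = 4.0755
lambda_2 * g_2 = 3.47 * 4.43 = 15.3721
lambda_3 * g_3 = 0.94 * -2.35 = -2.209
Total violation = 4.0755 + 15.3721 + 2.209 = 21.6566


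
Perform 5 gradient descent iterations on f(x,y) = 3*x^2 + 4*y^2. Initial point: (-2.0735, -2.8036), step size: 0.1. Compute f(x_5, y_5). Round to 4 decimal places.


Gradient descent on f(x,y) = 3*x^2 + 4*y^2.
Starting point: (-2.0735, -2.8036), alpha = 0.1
Step 1: grad_x = 2*3*-2.0735 = -12.441, grad_y = 2*4*-2.8036 = -22.4288
  x_1 = -2.0735 - 0.1*-12.441 = -0.8294
  y_1 = -2.8036 - 0.1*-22.4288 = -0.5607
Step 2: grad_x = 2*3*-0.8294 = -4.9764, grad_y = 2*4*-0.5607 = -4.4858
  x_2 = -0.8294 - 0.1*-4.9764 = -0.3318
  y_2 = -0.5607 - 0.1*-4.4858 = -0.1121
Step 3: grad_x = 2*3*-0.3318 = -1.9906, grad_y = 2*4*-0.1121 = -0.8972
  x_3 = -0.3318 - 0.1*-1.9906 = -0.1327
  y_3 = -0.1121 - 0.1*-0.8972 = -0.0224
Step 4: grad_x = 2*3*-0.1327 = -0.7962, grad_y = 2*4*-0.0224 = -0.1794
  x_4 = -0.1327 - 0.1*-0.7962 = -0.0531
  y_4 = -0.0224 - 0.1*-0.1794 = -0.0045
Step 5: grad_x = 2*3*-0.0531 = -0.3185, grad_y = 2*4*-0.0045 = -0.0359
  x_5 = -0.0531 - 0.1*-0.3185 = -0.0212
  y_5 = -0.0045 - 0.1*-0.0359 = -0.0009
f(-0.0212, -0.0009) = 3*(-0.0212)^2 + 4*(-0.0009)^2 = 0.0014


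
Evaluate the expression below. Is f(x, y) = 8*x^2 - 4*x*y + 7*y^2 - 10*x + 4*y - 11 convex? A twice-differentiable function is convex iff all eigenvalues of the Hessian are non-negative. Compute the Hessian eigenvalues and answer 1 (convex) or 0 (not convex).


The Hessian of f(x,y) = 8*x^2 - 4*x*y + 7*y^2 - 10*x + 4*y - 11 is:
H = [[16, -4], [-4, 14]]
Trace = 16 + 14 = 30
Determinant = 16*14 - (-4)^2 = 208
Discriminant = (30)^2 - 4*208 = 68.0
Eigenvalues: lambda_1 = 10.8769, lambda_2 = 19.1231
The function is convex.

1


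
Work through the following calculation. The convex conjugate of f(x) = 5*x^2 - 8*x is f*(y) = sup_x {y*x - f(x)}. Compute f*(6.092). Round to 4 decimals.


f*(y) = sup_x {y*x - a*x^2 - b*x} = sup_x {(y-b)*x - a*x^2}
FOC: (y - b) - 2a*x = 0 => x* = (y - b)/(2a)
x* = (6.092 + 8)/(2*5) = 1.4092
f*(6.092) = (y-b)^2/(4a) = (6.092 + 8)^2/(4*5)
= 198.5845/20 = 9.9292


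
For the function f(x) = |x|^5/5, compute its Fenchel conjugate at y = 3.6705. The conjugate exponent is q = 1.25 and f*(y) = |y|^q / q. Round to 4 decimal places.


The conjugate exponent q satisfies 1/p + 1/q = 1.
p = 5, so q = 5/(5 - 1) = 1.25
|y|^q = 3.6705^1.25 = 5.0805
f*(3.6705) = 5.0805 / 1.25 = 4.0644


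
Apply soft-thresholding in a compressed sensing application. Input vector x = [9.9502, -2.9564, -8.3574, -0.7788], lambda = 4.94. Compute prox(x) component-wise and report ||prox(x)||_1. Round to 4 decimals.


Soft-thresholding with lambda = 4.94:
prox(9.9502) = sign(9.9502)*max(|9.9502| - 4.94, 0) = 5.0102
prox(-2.9564) = sign(-2.9564)*max(|-2.9564| - 4.94, 0) = 0.0
prox(-8.3574) = sign(-8.3574)*max(|-8.3574| - 4.94, 0) = -3.4174
prox(-0.7788) = sign(-0.7788)*max(|-0.7788| - 4.94, 0) = 0.0
prox(x) = [5.0102, 0.0, -3.4174, 0.0]
||prox(x)||_1 = 5.0102 + 0.0 + 3.4174 + 0.0 = 8.4276


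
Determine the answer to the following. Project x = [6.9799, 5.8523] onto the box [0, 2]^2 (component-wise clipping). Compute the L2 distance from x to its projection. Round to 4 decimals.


Project each component onto [0, 2].
clip(6.9799) = 2.0, clip(5.8523) = 2.0
Projection = [2.0, 2.0]
Squared diffs: [24.7994, 14.8402]
Distance = sqrt(39.6396) = 6.296


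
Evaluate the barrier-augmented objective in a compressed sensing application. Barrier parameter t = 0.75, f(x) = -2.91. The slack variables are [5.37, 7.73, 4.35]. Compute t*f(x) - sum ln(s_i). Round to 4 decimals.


Step 1: Compute log-barrier.
ln values: [1.6808, 2.0451, 1.4702]
phi = -(1.6808 + 2.0451 + 1.4702) = -5.1961
Step 2: Compute augmented objective.
t*f(x) = 0.75*-2.91 = -2.1825
Total = -2.1825 - 5.1961 = -7.3786


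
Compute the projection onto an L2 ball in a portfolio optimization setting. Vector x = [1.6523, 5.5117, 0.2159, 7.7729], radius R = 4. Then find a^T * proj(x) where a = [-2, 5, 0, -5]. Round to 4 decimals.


Step 1: Compute ||x|| (intermediates to 6 decimals).
||x|| = sqrt(1.6523^2 + 5.5117^2 + 0.2159^2 + 7.7729^2) = 9.673341
Step 2: Project.
Since ||x|| > R, scale = R/||x|| = 4/9.673341 = 0.413508, proj(x) = scale * x
proj(x) = [0.683239, 2.279132, 0.089276, 3.214156]
Step 3: Dot product.
a^T * proj(x) = -2*0.683239 + 5*2.279132 + 0*0.089276 - 5*3.214156 = -6.0416


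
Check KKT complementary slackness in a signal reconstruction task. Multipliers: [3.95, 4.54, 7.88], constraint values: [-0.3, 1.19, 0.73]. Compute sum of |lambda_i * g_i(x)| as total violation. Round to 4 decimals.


KKT complementary slackness check:
lambda_1 * g_1 = 3.95 * -0.3 = -1.185
lambda_2 * g_2 = 4.54 * 1.19 = 5.4026
lambda_3 * g_3 = 7.88 * 0.73 = 5.7524
Total violation = 1.185 + 5.4026 + 5.7524 = 12.34


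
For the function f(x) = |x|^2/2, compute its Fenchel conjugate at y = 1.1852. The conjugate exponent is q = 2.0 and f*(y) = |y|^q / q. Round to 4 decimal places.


The conjugate exponent q satisfies 1/p + 1/q = 1.
p = 2, so q = 2/(2 - 1) = 2.0
|y|^q = 1.1852^2.0 = 1.4047
f*(1.1852) = 1.4047 / 2.0 = 0.7023


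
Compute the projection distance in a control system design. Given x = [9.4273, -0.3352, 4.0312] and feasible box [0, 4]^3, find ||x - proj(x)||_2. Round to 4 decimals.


Project each component onto [0, 4].
clip(9.4273) = 4.0, clip(-0.3352) = 0.0, clip(4.0312) = 4.0
Projection = [4.0, 0.0, 4.0]
Squared diffs: [29.4556, 0.1124, 0.001]
Distance = sqrt(29.569) = 5.4377


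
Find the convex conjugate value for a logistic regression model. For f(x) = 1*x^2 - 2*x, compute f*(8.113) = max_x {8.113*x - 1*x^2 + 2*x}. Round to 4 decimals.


f*(y) = sup_x {y*x - a*x^2 - b*x} = sup_x {(y-b)*x - a*x^2}
FOC: (y - b) - 2a*x = 0 => x* = (y - b)/(2a)
x* = (8.113 + 2)/(2*1) = 5.0565
f*(8.113) = (y-b)^2/(4a) = (8.113 + 2)^2/(4*1)
= 102.2728/4 = 25.5682


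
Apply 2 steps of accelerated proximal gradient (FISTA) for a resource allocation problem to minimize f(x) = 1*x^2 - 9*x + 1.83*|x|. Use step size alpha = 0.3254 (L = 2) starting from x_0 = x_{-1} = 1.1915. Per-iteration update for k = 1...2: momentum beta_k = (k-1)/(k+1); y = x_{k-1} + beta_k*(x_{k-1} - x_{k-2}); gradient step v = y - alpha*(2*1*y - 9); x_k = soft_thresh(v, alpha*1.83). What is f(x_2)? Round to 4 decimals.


FISTA on f(x) = 1*x^2 - 9*x + 1.83*|x|
L = 2, alpha = 0.3254
Iteration 1: beta = 0.0, y = 1.1915 + 0.0*(1.1915 - 1.1915) = 1.1915
  grad(y) = -6.617, v = y - alpha*grad = 3.3447
  prox(v) = soft_thresh(3.3447, 0.5955) = 2.7492
Iteration 2: beta = 0.3333, y = 2.7492 + 0.3333*(2.7492 - 1.1915) = 3.2684
  grad(y) = -2.4632, v = y - alpha*grad = 4.0699
  prox(v) = soft_thresh(4.0699, 0.5955) = 3.4745
f(x_2) = 1*3.4745^2 - 9*3.4745 + 1.83*|3.4745| = -12.84


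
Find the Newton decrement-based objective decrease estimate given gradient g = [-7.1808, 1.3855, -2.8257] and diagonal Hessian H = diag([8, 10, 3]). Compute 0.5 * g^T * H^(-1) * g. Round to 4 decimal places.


Step 1: H is diagonal, so H^(-1) * g = [-0.8976, 0.1386, -0.9419].
Step 2: g^T H^(-1) g = sum_i g_i^2 / H_ii
  = (-7.1808)^2/8 + (1.3855)^2/10 + (-2.8257)^2/3
  = 6.4455 + 0.192 + 2.6615 = 9.299
Step 3: Objective decrease = 0.5 * g^T H^(-1) g = 4.6495


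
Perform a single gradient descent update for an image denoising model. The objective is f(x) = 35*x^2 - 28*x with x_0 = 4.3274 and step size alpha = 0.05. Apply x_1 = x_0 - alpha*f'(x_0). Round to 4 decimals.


We compute the gradient at x_0 and apply the update.
f'(x) = 70*x - 28
f'(4.3274) = 70*4.3274 - 28 = 274.918
x_1 = 4.3274 - 0.05*274.918 = -9.4185


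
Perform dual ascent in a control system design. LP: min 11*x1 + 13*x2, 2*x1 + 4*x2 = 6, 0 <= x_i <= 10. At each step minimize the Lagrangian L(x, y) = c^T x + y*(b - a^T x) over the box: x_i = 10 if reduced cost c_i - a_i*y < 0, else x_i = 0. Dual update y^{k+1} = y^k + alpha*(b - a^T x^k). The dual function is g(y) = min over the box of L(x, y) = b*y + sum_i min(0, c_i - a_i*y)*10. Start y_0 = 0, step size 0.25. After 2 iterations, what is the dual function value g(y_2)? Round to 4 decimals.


Dual ascent for LP: min 11*x1 + 13*x2, 2*x1 + 4*x2 = 6, 0 <= x_i <= 10
Step 1: y^k = 0.0, reduced costs: (11.0, 13.0)
  x^k = (0.0, 0.0), subgradient = b - a^T x = 6.0
  y^{k+1} = 0.0 + 0.25*6.0 = 1.5
Step 2: y^k = 1.5, reduced costs: (8.0, 7.0)
  x^k = (0.0, 0.0), subgradient = b - a^T x = 6.0
  y^{k+1} = 1.5 + 0.25*6.0 = 3.0
Dual objective at y_2 = 3.0: reduced costs (5.0, 1.0), box minimizer x = (0.0, 0.0)
g(y_2) = b*y + (c1 - a1*y)*x1 + (c2 - a2*y)*x2 = 6*3.0 + 5.0*0.0 + 1.0*0.0 = 18.0 + 0.0 + 0.0 = 18.0


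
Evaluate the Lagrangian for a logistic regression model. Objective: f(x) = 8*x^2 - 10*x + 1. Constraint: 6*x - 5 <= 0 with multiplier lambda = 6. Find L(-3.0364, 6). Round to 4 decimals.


Step 1: Evaluate f(x).
f(-3.0364) = 8*(-3.0364)^2 - 10*(-3.0364) + 1 = 105.1218
Step 2: Evaluate g(x).
g(-3.0364) = 6*-3.0364 - 5 = -23.2184
Step 3: Compute Lagrangian.
L = 105.1218 + 6*-23.2184 = -34.1886


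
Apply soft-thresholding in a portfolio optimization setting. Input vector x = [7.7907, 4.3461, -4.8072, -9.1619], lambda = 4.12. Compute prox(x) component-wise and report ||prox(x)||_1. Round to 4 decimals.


Soft-thresholding with lambda = 4.12:
prox(7.7907) = sign(7.7907)*max(|7.7907| - 4.12, 0) = 3.6707
prox(4.3461) = sign(4.3461)*max(|4.3461| - 4.12, 0) = 0.2261
prox(-4.8072) = sign(-4.8072)*max(|-4.8072| - 4.12, 0) = -0.6872
prox(-9.1619) = sign(-9.1619)*max(|-9.1619| - 4.12, 0) = -5.0419
prox(x) = [3.6707, 0.2261, -0.6872, -5.0419]
||prox(x)||_1 = 3.6707 + 0.2261 + 0.6872 + 5.0419 = 9.6259


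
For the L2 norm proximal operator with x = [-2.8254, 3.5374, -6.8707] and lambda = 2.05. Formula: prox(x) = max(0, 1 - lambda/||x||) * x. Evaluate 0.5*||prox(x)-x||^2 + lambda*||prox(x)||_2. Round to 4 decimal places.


Step 1: Compute ||x||.
||x|| = 8.2282
Step 2: Compute scaling factor.
scale = max(0, 1 - 2.05/8.2282) = 0.7509
Step 3: prox(x) = [-2.1215, 2.6561, -5.1589]
||prox(x)|| = 6.1782
Step 4: Proximal objective.
0.5*||prox-x||^2 = 2.1013
lambda*||prox|| = 12.6653
Total = 14.7665


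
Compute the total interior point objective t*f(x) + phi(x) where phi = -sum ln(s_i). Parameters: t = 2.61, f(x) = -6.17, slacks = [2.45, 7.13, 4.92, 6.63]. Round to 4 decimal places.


Step 1: Compute log-barrier.
ln values: [0.8961, 1.9643, 1.5933, 1.8916]
phi = -(0.8961 + 1.9643 + 1.5933 + 1.8916) = -6.3453
Step 2: Compute augmented objective.
t*f(x) = 2.61*-6.17 = -16.1037
Total = -16.1037 - 6.3453 = -22.449


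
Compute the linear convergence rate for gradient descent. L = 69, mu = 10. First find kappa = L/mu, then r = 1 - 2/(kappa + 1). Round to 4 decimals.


Step 1: Compute the condition number.
kappa = L/mu = 69/10 = 6.9
Step 2: Compute the convergence rate.
r = 1 - 2/(kappa + 1) = 1 - 2*mu/(L + mu) = (L - mu)/(L + mu) = 59/79 = 0.7468


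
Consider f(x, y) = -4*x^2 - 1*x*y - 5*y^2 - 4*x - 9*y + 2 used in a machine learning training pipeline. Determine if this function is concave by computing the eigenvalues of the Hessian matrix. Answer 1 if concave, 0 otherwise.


The Hessian of f(x,y) = -4*x^2 - 1*x*y - 5*y^2 - 4*x - 9*y + 2 is:
H = [[-8, -1], [-1, -10]]
Trace = -8 - 10 = -18
Determinant = -8*-10 - (-1)^2 = 79
Discriminant = (-18)^2 - 4*79 = 8.0
Eigenvalues: lambda_1 = -10.4142, lambda_2 = -7.5858
The function is concave.

1


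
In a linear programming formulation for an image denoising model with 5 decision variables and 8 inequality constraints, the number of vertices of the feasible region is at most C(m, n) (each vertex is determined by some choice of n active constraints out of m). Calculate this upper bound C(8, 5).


Each vertex corresponds to some choice of n active constraints out of m, so the number of vertices is at most C(m, n) = m! / (n!(m-n)!).
m = 8, n = 5
Numerator: 8 * 7 * 6 * 5 * 4
Denominator: 5! = 120
C(8, 5) = 56


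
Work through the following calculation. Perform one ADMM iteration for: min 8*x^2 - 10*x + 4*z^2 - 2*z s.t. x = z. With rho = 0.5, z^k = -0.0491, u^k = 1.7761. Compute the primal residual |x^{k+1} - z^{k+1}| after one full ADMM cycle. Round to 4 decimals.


ADMM iteration with rho = 0.5, z^k = -0.0491, u^k = 1.7761
Step 1: x-update.
Minimize 8*x^2 - 10*x + (0.5/2)*(x + 0.0491 + 1.7761)^2
FOC: (2*8 + 0.5)*x = 10 + 0.5*(-0.0491 - 1.7761)
x^{k+1} = 0.5508
Step 2: z-update.
Minimize 4*z^2 - 2*z + (0.5/2)*(0.5508 - z + 1.7761)^2
FOC: (2*4 + 0.5)*z = 2 + 0.5*(0.5508 + 1.7761)
z^{k+1} = 0.3722
Step 3: u-update.
u^{k+1} = 1.7761 + 0.5508 - 0.3722 = 1.9547
Step 4: Primal residual = |0.5508 - 0.3722| = 0.1786


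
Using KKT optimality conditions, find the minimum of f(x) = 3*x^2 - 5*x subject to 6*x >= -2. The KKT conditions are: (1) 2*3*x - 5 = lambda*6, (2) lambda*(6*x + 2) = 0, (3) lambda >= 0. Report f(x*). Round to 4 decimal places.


Step 1: Try lambda = 0 (constraint inactive).
Stationarity: 2*3*x - 5 = 0
x* = 5/(2*3) = 5/6 = 0.8333 (rounded; the exact value 5/6 is used below)
Check constraint: 6*0.8333 = 4.9998 >= -2 -- satisfied.
Step 2: Compute optimal value.
f(x*) = 3*(5/6)^2 - 5*(5/6) = -2.0833


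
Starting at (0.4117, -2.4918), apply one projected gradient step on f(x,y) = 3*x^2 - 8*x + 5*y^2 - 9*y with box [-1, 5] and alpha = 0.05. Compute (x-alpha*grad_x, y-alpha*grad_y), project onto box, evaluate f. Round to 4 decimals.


Step 1: Compute gradient at (0.4117, -2.4918).
grad_x = 2*3*0.4117 - 8 = -5.5298
grad_y = 2*5*-2.4918 - 9 = -33.918
Step 2: Gradient step.
x_raw = 0.4117 - 0.05*-5.5298 = 0.6882
y_raw = -2.4918 - 0.05*-33.918 = -0.7959
Step 3: Project onto [-1, 5].
x_proj = clip(0.6882) = 0.6882
y_proj = clip(-0.7959) = -0.7959
Step 4: Evaluate f.
f(0.6882, -0.7959) = 6.2457


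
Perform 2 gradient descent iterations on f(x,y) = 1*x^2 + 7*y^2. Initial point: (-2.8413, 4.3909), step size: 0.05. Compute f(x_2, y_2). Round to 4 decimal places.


Gradient descent on f(x,y) = 1*x^2 + 7*y^2.
Starting point: (-2.8413, 4.3909), alpha = 0.05
Step 1: grad_x = 2*1*-2.8413 = -5.6826, grad_y = 2*7*4.3909 = 61.4726
  x_1 = -2.8413 - 0.05*-5.6826 = -2.5572
  y_1 = 4.3909 - 0.05*61.4726 = 1.3173
Step 2: grad_x = 2*1*-2.5572 = -5.1143, grad_y = 2*7*1.3173 = 18.4418
  x_2 = -2.5572 - 0.05*-5.1143 = -2.3015
  y_2 = 1.3173 - 0.05*18.4418 = 0.3952
f(-2.3015, 0.3952) = 1*(-2.3015)^2 + 7*0.3952^2 = 6.3899


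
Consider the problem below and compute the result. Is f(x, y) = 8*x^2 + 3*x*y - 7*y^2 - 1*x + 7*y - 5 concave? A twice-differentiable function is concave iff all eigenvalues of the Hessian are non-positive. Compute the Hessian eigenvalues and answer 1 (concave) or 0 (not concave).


The Hessian of f(x,y) = 8*x^2 + 3*x*y - 7*y^2 - 1*x + 7*y - 5 is:
H = [[16, 3], [3, -14]]
Trace = 16 - 14 = 2
Determinant = 16*-14 - (3)^2 = -233
Discriminant = (2)^2 - 4*-233 = 936.0
Eigenvalues: lambda_1 = -14.2971, lambda_2 = 16.2971
The function is not concave.

0


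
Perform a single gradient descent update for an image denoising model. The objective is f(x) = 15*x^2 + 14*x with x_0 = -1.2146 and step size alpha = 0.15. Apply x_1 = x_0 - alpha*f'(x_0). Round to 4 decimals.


We compute the gradient at x_0 and apply the update.
f'(x) = 30*x + 14
f'(-1.2146) = 30*-1.2146 + 14 = -22.438
x_1 = -1.2146 - 0.15*-22.438 = 2.1511


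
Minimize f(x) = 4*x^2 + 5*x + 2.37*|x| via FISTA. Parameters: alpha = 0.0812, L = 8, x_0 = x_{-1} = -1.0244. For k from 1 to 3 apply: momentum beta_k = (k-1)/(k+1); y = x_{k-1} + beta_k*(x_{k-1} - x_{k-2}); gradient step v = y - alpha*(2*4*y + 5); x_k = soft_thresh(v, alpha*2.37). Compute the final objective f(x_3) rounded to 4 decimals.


FISTA on f(x) = 4*x^2 + 5*x + 2.37*|x|
L = 8, alpha = 0.0812
Iteration 1: beta = 0.0, y = -1.0244 + 0.0*(-1.0244 + 1.0244) = -1.0244
  grad(y) = -3.1952, v = y - alpha*grad = -0.7649
  prox(v) = soft_thresh(-0.7649, 0.1924) = -0.5725
Iteration 2: beta = 0.3333, y = -0.5725 + 0.3333*(-0.5725 + 1.0244) = -0.4219
  grad(y) = 1.625, v = y - alpha*grad = -0.5538
  prox(v) = soft_thresh(-0.5538, 0.1924) = -0.3614
Iteration 3: beta = 0.5, y = -0.3614 + 0.5*(-0.3614 + 0.5725) = -0.2558
  grad(y) = 2.9535, v = y - alpha*grad = -0.4956
  prox(v) = soft_thresh(-0.4956, 0.1924) = -0.3032
f(x_3) = 4*(-0.3032)^2 + 5*(-0.3032) + 2.37*|-0.3032| = -0.4297


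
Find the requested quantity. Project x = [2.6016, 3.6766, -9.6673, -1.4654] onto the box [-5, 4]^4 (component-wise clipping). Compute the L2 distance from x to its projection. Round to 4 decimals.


Project each component onto [-5, 4].
clip(2.6016) = 2.6016, clip(3.6766) = 3.6766, clip(-9.6673) = -5.0, clip(-1.4654) = -1.4654
Projection = [2.6016, 3.6766, -5.0, -1.4654]
Squared diffs: [0.0, 0.0, 21.7837, 0.0]
Distance = sqrt(21.7837) = 4.6673


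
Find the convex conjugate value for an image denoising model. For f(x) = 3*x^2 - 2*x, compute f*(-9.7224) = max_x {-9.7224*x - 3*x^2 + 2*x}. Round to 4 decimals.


f*(y) = sup_x {y*x - a*x^2 - b*x} = sup_x {(y-b)*x - a*x^2}
FOC: (y - b) - 2a*x = 0 => x* = (y - b)/(2a)
x* = (-9.7224 + 2)/(2*3) = -1.2871
f*(-9.7224) = (y-b)^2/(4a) = (-9.7224 + 2)^2/(4*3)
= 59.6355/12 = 4.9696


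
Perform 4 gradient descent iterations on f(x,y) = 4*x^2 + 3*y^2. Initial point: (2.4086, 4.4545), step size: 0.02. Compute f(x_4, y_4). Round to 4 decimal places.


Gradient descent on f(x,y) = 4*x^2 + 3*y^2.
Starting point: (2.4086, 4.4545), alpha = 0.02
Step 1: grad_x = 2*4*2.4086 = 19.2688, grad_y = 2*3*4.4545 = 26.727
  x_1 = 2.4086 - 0.02*19.2688 = 2.0232
  y_1 = 4.4545 - 0.02*26.727 = 3.92
Step 2: grad_x = 2*4*2.0232 = 16.1858, grad_y = 2*3*3.92 = 23.5198
  x_2 = 2.0232 - 0.02*16.1858 = 1.6995
  y_2 = 3.92 - 0.02*23.5198 = 3.4496
Step 3: grad_x = 2*4*1.6995 = 13.5961, grad_y = 2*3*3.4496 = 20.6974
  x_3 = 1.6995 - 0.02*13.5961 = 1.4276
  y_3 = 3.4496 - 0.02*20.6974 = 3.0356
Step 4: grad_x = 2*4*1.4276 = 11.4207, grad_y = 2*3*3.0356 = 18.2137
  x_4 = 1.4276 - 0.02*11.4207 = 1.1992
  y_4 = 3.0356 - 0.02*18.2137 = 2.6713
f(1.1992, 2.6713) = 4*1.1992^2 + 3*2.6713^2 = 27.1603


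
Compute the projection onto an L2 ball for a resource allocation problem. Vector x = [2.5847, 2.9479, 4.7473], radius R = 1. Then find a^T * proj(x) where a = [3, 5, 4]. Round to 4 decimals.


Step 1: Compute ||x|| (intermediates to 6 decimals).
||x|| = sqrt(2.5847^2 + 2.9479^2 + 4.7473^2) = 6.156919
Step 2: Project.
Since ||x|| > R, scale = R/||x|| = 1/6.156919 = 0.162419, proj(x) = scale * x
proj(x) = [0.419804, 0.478795, 0.771052]
Step 3: Dot product.
a^T * proj(x) = 3*0.419804 + 5*0.478795 + 4*0.771052 = 6.7376


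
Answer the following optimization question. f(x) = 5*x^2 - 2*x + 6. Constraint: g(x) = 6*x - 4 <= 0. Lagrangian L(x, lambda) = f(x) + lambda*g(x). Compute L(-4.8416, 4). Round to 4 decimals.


Step 1: Evaluate f(x).
f(-4.8416) = 5*(-4.8416)^2 - 2*(-4.8416) + 6 = 132.8887
Step 2: Evaluate g(x).
g(-4.8416) = 6*-4.8416 - 4 = -33.0496
Step 3: Compute Lagrangian.
L = 132.8887 + 4*-33.0496 = 0.6903


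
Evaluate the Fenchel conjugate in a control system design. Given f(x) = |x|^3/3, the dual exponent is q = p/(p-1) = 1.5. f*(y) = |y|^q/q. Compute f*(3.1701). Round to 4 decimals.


The conjugate exponent q satisfies 1/p + 1/q = 1.
p = 3, so q = 3/(3 - 1) = 1.5
|y|^q = 3.1701^1.5 = 5.6443
f*(3.1701) = 5.6443 / 1.5 = 3.7629


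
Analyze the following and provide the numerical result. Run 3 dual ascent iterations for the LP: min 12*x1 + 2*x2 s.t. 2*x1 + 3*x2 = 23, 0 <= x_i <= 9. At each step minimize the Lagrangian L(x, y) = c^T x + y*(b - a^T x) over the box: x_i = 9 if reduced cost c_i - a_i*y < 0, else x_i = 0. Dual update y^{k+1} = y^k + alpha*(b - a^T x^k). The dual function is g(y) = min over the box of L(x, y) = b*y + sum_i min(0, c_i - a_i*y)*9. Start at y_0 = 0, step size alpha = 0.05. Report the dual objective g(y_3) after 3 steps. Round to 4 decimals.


Dual ascent for LP: min 12*x1 + 2*x2, 2*x1 + 3*x2 = 23, 0 <= x_i <= 9
Step 1: y^k = 0.0, reduced costs: (12.0, 2.0)
  x^k = (0.0, 0.0), subgradient = b - a^T x = 23.0
  y^{k+1} = 0.0 + 0.05*23.0 = 1.15
Step 2: y^k = 1.15, reduced costs: (9.7, -1.45)
  x^k = (0.0, 9.0), subgradient = b - a^T x = -4.0
  y^{k+1} = 1.15 + 0.05*-4.0 = 0.95
Step 3: y^k = 0.95, reduced costs: (10.1, -0.85)
  x^k = (0.0, 9.0), subgradient = b - a^T x = -4.0
  y^{k+1} = 0.95 + 0.05*-4.0 = 0.75
Dual objective at y_3 = 0.75: reduced costs (10.5, -0.25), box minimizer x = (0.0, 9.0)
g(y_3) = b*y + (c1 - a1*y)*x1 + (c2 - a2*y)*x2 = 23*0.75 + 10.5*0.0 + (-0.25)*9.0 = 17.25 + 0.0 - 2.25 = 15.0


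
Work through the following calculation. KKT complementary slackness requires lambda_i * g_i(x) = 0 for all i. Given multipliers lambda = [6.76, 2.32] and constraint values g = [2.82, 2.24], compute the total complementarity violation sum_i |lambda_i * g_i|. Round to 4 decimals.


KKT complementary slackness check:
lambda_1 * g_1 = 6.76 * 2.82 = 19.0632
lambda_2 * g_2 = 2.32 * 2.24 = 5.1968
Total violation = 19.0632 + 5.1968 = 24.26


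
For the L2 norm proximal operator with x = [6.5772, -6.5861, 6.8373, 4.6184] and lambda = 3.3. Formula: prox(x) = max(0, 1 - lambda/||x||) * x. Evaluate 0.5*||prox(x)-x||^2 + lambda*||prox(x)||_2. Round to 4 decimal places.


Step 1: Compute ||x||.
||x|| = 12.4384
Step 2: Compute scaling factor.
scale = max(0, 1 - 3.3/12.4384) = 0.7347
Step 3: prox(x) = [4.8322, -4.8388, 5.0233, 3.3931]
||prox(x)|| = 9.1384
Step 4: Proximal objective.
0.5*||prox-x||^2 = 5.445
lambda*||prox|| = 30.1567
Total = 35.6018


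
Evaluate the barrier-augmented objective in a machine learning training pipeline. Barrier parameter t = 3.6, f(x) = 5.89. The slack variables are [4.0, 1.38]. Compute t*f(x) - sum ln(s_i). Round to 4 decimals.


Step 1: Compute log-barrier.
ln values: [1.3863, 0.3221]
phi = -(1.3863 + 0.3221) = -1.7084
Step 2: Compute augmented objective.
t*f(x) = 3.6*5.89 = 21.204
Total = 21.204 - 1.7084 = 19.4956


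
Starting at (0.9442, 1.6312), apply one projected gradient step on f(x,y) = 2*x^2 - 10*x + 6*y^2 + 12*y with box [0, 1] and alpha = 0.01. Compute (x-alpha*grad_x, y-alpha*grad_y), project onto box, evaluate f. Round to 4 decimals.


Step 1: Compute gradient at (0.9442, 1.6312).
grad_x = 2*2*0.9442 - 10 = -6.2232
grad_y = 2*6*1.6312 + 12 = 31.5744
Step 2: Gradient step.
x_raw = 0.9442 - 0.01*-6.2232 = 1.0064
y_raw = 1.6312 - 0.01*31.5744 = 1.3155
Step 3: Project onto [0, 1].
x_proj = clip(1.0064) = 1.0
y_proj = clip(1.3155) = 1.0
Step 4: Evaluate f.
f(1.0, 1.0) = 10.0


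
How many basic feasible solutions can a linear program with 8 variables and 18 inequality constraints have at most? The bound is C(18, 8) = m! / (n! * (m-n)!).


Each vertex corresponds to some choice of n active constraints out of m, so the number of vertices is at most C(m, n) = m! / (n!(m-n)!).
m = 18, n = 8
Numerator: 18 * 17 * 16 * 15 * 14 * 13 * 12 * 11
Denominator: 8! = 40320
C(18, 8) = 43758


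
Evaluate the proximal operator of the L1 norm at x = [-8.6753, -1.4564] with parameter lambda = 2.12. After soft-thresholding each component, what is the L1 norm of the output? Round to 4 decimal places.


Soft-thresholding with lambda = 2.12:
prox(-8.6753) = sign(-8.6753)*max(|-8.6753| - 2.12, 0) = -6.5553
prox(-1.4564) = sign(-1.4564)*max(|-1.4564| - 2.12, 0) = 0.0
prox(x) = [-6.5553, 0.0]
||prox(x)||_1 = 6.5553 + 0.0 = 6.5553
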